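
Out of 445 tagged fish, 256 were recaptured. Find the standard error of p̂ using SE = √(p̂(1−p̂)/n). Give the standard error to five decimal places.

SE = 0.02343

p̂ = 256/445 = 0.57528.
p̂(1−p̂) = 0.244333.
Dividing by n and taking the root: √0.000549063 = 0.02343.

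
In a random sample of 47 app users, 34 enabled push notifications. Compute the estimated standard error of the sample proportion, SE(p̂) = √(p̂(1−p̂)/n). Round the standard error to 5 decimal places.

SE = 0.06525

With x = 34 successes in n = 47, p̂ = 0.72340.
p̂(1−p̂) = 0.200092.
Dividing by n and taking the root: √0.004257277 = 0.06525.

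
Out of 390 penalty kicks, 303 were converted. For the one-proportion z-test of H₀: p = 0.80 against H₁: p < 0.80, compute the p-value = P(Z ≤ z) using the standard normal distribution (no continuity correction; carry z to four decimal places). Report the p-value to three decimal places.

p-value = 0.127

p̂ = 303/390 = 0.77692.
Under H₀, SE = √(p₀(1−p₀)/n) = √(0.80·0.20/390) = √0.000410256 = 0.020255.
z = (p̂ − p₀)/SE = (303/390 − 0.80)/0.020255 ≈ -1.1393.
From the standard normal, P(Z ≤ z) = 0.127.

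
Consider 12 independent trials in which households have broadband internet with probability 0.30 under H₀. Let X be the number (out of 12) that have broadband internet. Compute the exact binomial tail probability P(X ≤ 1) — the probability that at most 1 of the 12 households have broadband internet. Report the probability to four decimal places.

X is binomial with n = 12 and p = 0.30.
P(X ≤ 1) = C(12,0)·0.30^0·0.70^12 + C(12,1)·0.30^1·0.70^11.
= 0.013841 + 0.071184 = 0.0850.

P = 0.0850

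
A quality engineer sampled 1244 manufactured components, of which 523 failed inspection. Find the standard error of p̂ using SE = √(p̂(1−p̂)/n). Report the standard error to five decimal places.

p̂ = 523/1244 = 0.42042.
p̂(1−p̂) = 0.42042·0.57958 = 0.243667.
Dividing by n and taking the root: √0.000195874 = 0.01400.

SE = 0.01400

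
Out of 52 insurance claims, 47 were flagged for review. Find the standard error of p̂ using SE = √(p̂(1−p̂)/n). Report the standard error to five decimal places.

SE = 0.04088

Sample proportion p̂ = 47/52 = 0.90385.
p̂(1−p̂) = 0.086905.
Dividing by n and taking the root: √0.001671250 = 0.04088.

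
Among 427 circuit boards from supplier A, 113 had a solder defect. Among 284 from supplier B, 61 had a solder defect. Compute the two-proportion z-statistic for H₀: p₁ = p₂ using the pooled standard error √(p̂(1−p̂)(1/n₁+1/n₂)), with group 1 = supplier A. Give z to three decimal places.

z = 1.514

p̂₁ = 113/427 = 0.26464, p̂₂ = 61/284 = 0.21479.
Pooling: p̂ = 174/711 = 0.24473.
SE = √[p̂(1−p̂)(1/n₁+1/n₂)] = √[0.24473·0.75527·(1/427+1/284)] ≈ 0.032920.
z = (p̂₁ − p̂₂)/SE = (0.26464 − 0.21479)/0.032920 = 0.04985/0.032920 = 1.514.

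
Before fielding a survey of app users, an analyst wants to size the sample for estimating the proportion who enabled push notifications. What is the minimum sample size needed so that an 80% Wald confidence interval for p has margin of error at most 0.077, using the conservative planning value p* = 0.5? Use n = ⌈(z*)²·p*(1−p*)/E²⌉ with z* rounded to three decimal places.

For 80% confidence, z* = 1.282.
p*(1−p*) = 0.2500.
(z*)²·p*(1−p*)/E² = 1.643524·0.2500/0.005929 = 69.300.
Rounding up, n = 70.

n = 70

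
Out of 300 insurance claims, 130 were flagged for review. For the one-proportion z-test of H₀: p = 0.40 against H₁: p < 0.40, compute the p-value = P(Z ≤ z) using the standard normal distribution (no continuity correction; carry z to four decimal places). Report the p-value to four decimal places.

p-value = 0.8807

p̂ = 130/300 = 0.43333.
SE₀ = √(0.40·0.60/300) = 0.028284.
Test statistic (full precision, shown to 4 dp): z = (130/300 − 0.40)/SE₀ ≈ 1.1785.
p-value = P(Z ≤ z) with z = 1.1785 → 0.8807.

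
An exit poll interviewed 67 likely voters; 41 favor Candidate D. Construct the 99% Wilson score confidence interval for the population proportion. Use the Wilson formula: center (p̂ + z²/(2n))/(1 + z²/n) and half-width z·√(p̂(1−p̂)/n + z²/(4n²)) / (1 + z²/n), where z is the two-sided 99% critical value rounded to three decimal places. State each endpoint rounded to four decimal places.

p̂ = 41/67 = 0.61194; z = 2.576, so z² = 6.635776.
1 + z²/n = 1.099041.
Center = (0.61194 + 0.049521)/1.099041 = 0.60185.
Radicand: p̂(1−p̂)/n + z²/(4n²) = 0.003544319 + 0.000369558 = 0.003913877.
Half-width = 2.576·√0.003913877/1.099041 = 0.14663.
CI: 0.60185 ± 0.14663 = (0.4552, 0.7485).

(0.4552, 0.7485)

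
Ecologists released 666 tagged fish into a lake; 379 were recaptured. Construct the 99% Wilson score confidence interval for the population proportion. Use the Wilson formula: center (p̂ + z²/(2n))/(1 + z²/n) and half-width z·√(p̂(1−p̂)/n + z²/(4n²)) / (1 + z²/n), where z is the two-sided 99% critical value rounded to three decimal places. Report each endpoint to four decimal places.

p̂ = 379/666 = 0.56907; z = 2.576, so z² = 6.635776.
1 + z²/n = 1.009964.
Adjusted center: (0.56907 + z²/(2n))/1.009964 = 0.56839.
Radicand: p̂(1−p̂)/n + z²/(4n²) = 0.000368212 + 0.000003740 = 0.000371952.
Half-width = z·√(radicand)/denom = 2.576·0.019286/1.009964 = 0.04919.
CI: 0.56839 ± 0.04919 = (0.5192, 0.6176).

(0.5192, 0.6176)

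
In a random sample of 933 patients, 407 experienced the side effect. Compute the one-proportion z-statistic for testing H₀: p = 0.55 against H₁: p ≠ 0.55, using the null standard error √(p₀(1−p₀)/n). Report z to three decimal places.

The sample proportion is 407/933 = 0.43623.
Under H₀, SE = √(p₀(1−p₀)/n) = √(0.55·0.45/933) = √0.000265273 = 0.016287.
z = (p̂ − p₀)/SE = (0.43623 − 0.55)/0.016287 = -6.985.

z = -6.985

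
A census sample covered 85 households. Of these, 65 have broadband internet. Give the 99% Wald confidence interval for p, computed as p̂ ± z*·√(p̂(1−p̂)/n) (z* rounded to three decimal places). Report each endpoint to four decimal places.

(0.6462, 0.8832)

The sample proportion is 65/85 = 0.76471.
Standard error of p̂: √(0.179931/85) = √0.002116833 = 0.046009.
z* = 2.576 at the 99% level.
Margin = 2.576·0.046009 = 0.11852.
So the interval runs from 0.6462 to 0.8832.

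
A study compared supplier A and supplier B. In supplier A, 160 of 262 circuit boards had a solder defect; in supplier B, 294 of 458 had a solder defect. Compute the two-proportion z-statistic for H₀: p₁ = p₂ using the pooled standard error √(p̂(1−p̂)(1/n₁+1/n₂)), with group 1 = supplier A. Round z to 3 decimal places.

Sample proportions: p̂₁ = 160/262 = 0.61069 and p̂₂ = 294/458 = 0.64192.
Pooled p̂ = (160+294)/(262+458) = 454/720 = 0.63056.
Pooled SE = √[0.2329552·0.00600020] ≈ 0.037387.
z = (p̂₁ − p̂₂)/SE = (0.61069 − 0.64192)/0.037387 = -0.03123/0.037387 = -0.835.

z = -0.835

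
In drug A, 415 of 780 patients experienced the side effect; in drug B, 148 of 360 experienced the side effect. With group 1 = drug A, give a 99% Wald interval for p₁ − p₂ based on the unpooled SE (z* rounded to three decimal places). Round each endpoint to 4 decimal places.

(0.0398, 0.2021)

p̂₁ = 0.53205, p̂₂ = 0.41111, so the observed difference is 0.12094.
SE = √(0.000319196 + 0.000672497) = √0.000991693 = 0.031491.
z* = 2.576 at the 99% level. Margin = 2.576·0.031491 = 0.08112.
CI: 0.12094 ± 0.08112 = (0.0398, 0.2021).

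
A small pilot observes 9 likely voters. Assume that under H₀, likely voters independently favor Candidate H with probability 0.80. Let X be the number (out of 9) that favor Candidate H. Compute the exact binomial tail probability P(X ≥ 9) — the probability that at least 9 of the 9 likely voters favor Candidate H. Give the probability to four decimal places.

X ~ Binomial(n=9, p=0.80).
P(X ≥ 9) = C(9,9)·0.80^9·0.20^0.
= 0.134218 = 0.1342.

P = 0.1342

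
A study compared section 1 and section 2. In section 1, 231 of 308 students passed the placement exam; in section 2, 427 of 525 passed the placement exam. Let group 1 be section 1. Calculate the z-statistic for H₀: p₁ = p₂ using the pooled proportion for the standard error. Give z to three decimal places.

Sample proportions: p̂₁ = 231/308 = 0.75000 and p̂₂ = 427/525 = 0.81333.
Pooling: p̂ = 658/833 = 0.78992.
Pooled SE = √[0.1659487·0.00515152] ≈ 0.029238.
z = (p̂₁ − p̂₂)/SE = (0.75000 − 0.81333)/0.029238 = -0.06333/0.029238 = -2.166.

z = -2.166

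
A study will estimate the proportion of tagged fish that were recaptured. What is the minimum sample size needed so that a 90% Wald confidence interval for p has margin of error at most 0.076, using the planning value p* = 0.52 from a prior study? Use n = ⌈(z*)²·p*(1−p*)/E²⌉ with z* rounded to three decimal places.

For 90% confidence, z* = 1.645.
p*(1−p*) = 0.2496.
(z*)²·p*(1−p*)/E² = 2.706025·0.2496/0.005776 = 116.936.
⌈116.936⌉ = 117.

n = 117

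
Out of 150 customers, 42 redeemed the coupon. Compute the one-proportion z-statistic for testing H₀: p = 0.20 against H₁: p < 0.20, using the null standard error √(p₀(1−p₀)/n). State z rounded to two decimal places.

z = 2.45

The sample proportion is 42/150 = 0.28000.
Null standard error: √(0.20·0.80/150) = √0.001066667 = 0.032660.
Test statistic: z = 0.08000/0.032660 = 2.45.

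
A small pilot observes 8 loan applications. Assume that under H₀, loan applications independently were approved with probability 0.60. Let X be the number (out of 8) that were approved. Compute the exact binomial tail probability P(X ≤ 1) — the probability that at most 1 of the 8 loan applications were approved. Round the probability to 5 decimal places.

X ~ Binomial(n=8, p=0.60).
P(X ≤ 1) = C(8,0)·0.60^0·0.40^8 + C(8,1)·0.60^1·0.40^7.
= 0.000655 + 0.007864 = 0.00852.

P = 0.00852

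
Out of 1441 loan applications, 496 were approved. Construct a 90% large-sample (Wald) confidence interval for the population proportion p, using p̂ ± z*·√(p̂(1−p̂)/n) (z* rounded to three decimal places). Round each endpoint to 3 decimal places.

p̂ = 496/1441 = 0.34421.
SE = √(p̂(1−p̂)/n) = √(0.225728/1441) = 0.012516.
For 90% confidence, z* = 1.645.
Margin of error: 1.645 × 0.012516 = 0.02059.
Interval: 0.34421 ± 0.02059 → (0.324, 0.365).

(0.324, 0.365)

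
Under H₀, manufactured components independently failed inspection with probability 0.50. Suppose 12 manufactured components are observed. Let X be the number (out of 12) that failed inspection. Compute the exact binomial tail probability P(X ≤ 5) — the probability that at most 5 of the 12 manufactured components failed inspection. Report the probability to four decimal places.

P = 0.3872

X is binomial with n = 12 and p = 0.50.
P(X ≤ 5) = Σ_{j=0}^{5} C(12,j)·0.50^j·0.50^{12−j}.
= 0.000244 + 0.002930 + 0.016113 + 0.053711 + 0.120850 + 0.193359 = 0.3872.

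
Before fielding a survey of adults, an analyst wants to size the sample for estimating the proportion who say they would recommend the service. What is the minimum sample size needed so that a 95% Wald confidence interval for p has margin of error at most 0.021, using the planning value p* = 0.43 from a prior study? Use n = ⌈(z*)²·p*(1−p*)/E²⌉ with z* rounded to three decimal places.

The 95% critical value is z* = 1.960.
p*(1−p*) = 0.43·0.57 = 0.2451.
Required n before rounding: 3.841600 × 0.2451 / 0.021² = 2135.093.
⌈2135.093⌉ = 2136.

n = 2136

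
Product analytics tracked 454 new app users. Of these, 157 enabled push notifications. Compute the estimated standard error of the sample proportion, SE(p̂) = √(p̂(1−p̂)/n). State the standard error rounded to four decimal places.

p̂ = 157/454 = 0.34581.
p̂(1−p̂) = 0.34581·0.65419 = 0.226225.
SE = √(0.226225/454) = √0.000498293 = 0.0223.

SE = 0.0223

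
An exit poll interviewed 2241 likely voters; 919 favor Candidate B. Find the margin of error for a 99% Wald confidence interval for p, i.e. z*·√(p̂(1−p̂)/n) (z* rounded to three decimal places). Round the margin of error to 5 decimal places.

ME = 0.02676

The sample proportion is 919/2241 = 0.41008.
Standard error of p̂: √(0.241915/2241) = √0.000107950 = 0.010390.
For 99% confidence, z* = 2.576.
ME = 2.576·0.010390 = 0.02676.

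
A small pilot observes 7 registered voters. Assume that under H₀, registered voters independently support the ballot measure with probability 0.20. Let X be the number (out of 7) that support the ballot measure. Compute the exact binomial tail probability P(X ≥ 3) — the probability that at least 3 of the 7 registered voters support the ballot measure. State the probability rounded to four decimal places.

X is binomial with n = 7 and p = 0.20.
P(X ≥ 3) = Σ_{j=3}^{7} C(7,j)·0.20^j·0.80^{7−j}.
= 0.114688 + 0.028672 + 0.004301 + 0.000358 + 0.000013 = 0.1480.

P = 0.1480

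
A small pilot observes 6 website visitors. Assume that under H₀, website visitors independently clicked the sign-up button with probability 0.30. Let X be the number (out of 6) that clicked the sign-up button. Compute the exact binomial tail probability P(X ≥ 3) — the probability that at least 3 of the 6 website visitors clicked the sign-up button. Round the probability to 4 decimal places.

P = 0.2557

X is binomial with n = 6 and p = 0.30.
P(X ≥ 3) = C(6,3)·0.30^3·0.70^3 + C(6,4)·0.30^4·0.70^2 + C(6,5)·0.30^5·0.70^1 + C(6,6)·0.30^6·0.70^0.
= 0.185220 + 0.059535 + 0.010206 + 0.000729 = 0.2557.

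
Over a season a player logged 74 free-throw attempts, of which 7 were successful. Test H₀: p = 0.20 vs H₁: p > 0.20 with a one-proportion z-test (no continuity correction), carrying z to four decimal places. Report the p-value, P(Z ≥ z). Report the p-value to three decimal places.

Sample proportion p̂ = 7/74 = 0.09459.
SE₀ = √(0.20·0.80/74) = 0.046499.
z = (p̂ − p₀)/SE = (7/74 − 0.20)/0.046499 ≈ -2.2668.
p-value = P(Z ≥ z) with z = -2.2668 → 0.988.

p-value = 0.988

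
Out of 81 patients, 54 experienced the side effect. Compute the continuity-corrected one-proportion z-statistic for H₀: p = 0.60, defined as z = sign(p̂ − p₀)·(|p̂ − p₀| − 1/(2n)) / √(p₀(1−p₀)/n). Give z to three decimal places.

z = 1.111

With x = 54 successes in n = 81, p̂ = 0.66667. p̂ − p₀ = 0.066667.
Continuity correction 1/(2n) = 1/162 = 0.006173.
Corrected numerator: |0.066667| − 0.006173 = 0.060494.
SE₀ = √(0.60·0.40/81) = 0.054433.
z = (+)0.060494/0.054433 = 1.111.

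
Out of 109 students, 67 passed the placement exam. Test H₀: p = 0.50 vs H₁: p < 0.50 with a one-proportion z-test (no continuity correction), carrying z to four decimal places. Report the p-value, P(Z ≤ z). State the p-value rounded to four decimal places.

The sample proportion is 67/109 = 0.61468.
Null standard error: √(0.50·0.50/109) = √0.002293578 = 0.047891.
Test statistic (full precision, shown to 4 dp): z = (67/109 − 0.50)/SE₀ ≈ 2.3946.
p-value = P(Z ≤ z) with z = 2.3946 → 0.9917.

p-value = 0.9917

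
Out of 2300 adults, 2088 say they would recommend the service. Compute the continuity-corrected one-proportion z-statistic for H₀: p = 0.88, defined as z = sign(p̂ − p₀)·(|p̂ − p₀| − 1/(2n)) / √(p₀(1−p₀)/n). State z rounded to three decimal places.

With x = 2088 successes in n = 2300, p̂ = 0.90783. p̂ − p₀ = 0.027826.
1/(2n) = 0.000217.
Corrected numerator: |0.027826| − 0.000217 = 0.027609.
Null standard error: √(0.88·0.12/2300) = √0.000045913 = 0.006776.
z = +0.027609/0.006776 = 4.075.

z = 4.075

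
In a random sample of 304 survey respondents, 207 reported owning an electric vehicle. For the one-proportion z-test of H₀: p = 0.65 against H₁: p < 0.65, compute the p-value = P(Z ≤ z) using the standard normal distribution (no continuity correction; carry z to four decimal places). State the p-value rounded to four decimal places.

The sample proportion is 207/304 = 0.68092.
SE₀ = √(0.65·0.35/304) = 0.027356.
Test statistic (full precision, shown to 4 dp): z = (207/304 − 0.65)/SE₀ ≈ 1.1303.
p-value = P(Z ≤ z) with z = 1.1303 → 0.8708.

p-value = 0.8708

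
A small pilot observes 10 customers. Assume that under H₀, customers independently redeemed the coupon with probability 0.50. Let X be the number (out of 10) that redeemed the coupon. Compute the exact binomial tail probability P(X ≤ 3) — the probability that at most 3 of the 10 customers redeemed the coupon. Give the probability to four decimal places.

P = 0.1719

X ~ Binomial(n=10, p=0.50).
P(X ≤ 3) = C(10,0)·0.50^0·0.50^10 + C(10,1)·0.50^1·0.50^9 + C(10,2)·0.50^2·0.50^8 + C(10,3)·0.50^3·0.50^7.
= 0.000977 + 0.009766 + 0.043945 + 0.117188 = 0.1719.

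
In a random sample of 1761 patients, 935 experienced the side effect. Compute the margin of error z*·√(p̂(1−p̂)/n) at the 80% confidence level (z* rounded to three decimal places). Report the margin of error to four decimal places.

ME = 0.0152

p̂ = 935/1761 = 0.53095.
SE(p̂) = √(0.53095·0.46905/1761) = 0.011892.
The 80% critical value is z* = 1.282.
Margin of error = z*·SE = 1.282 × 0.011892 = 0.0152.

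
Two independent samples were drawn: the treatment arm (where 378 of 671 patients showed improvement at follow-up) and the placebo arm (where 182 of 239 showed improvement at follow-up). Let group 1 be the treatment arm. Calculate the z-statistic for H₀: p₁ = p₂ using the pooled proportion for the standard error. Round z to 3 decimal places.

z = -5.407

p̂₁ = 378/671 = 0.56334, p̂₂ = 182/239 = 0.76151.
Pooling: p̂ = 560/910 = 0.61538.
SE = √[p̂(1−p̂)(1/n₁+1/n₂)] = √[0.61538·0.38462·(1/671+1/239)] ≈ 0.036648.
z = -0.19817/0.036648 = -5.407.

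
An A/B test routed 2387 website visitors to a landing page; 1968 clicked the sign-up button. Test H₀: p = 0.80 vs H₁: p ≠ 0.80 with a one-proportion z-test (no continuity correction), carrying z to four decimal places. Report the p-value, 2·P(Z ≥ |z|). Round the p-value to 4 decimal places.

The sample proportion is 1968/2387 = 0.82447.
SE₀ = √(0.80·0.20/2387) = 0.008187.
Test statistic (full precision, shown to 4 dp): z = (1968/2387 − 0.80)/SE₀ ≈ 2.9883.
From the standard normal, 2·P(Z ≥ |z|) = 0.0028.

p-value = 0.0028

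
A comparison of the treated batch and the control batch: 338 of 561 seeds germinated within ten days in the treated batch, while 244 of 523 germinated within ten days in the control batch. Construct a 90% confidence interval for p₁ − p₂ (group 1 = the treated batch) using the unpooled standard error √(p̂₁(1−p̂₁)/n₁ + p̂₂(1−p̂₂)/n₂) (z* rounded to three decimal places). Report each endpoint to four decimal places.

p̂₁ = 0.60250, p̂₂ = 0.46654, so the observed difference is 0.13596.
SE = √(0.000426907 + 0.000475871) = √0.000902778 = 0.030046.
z* = 1.645 at the 90% level. Margin of error = 0.04943.
CI: 0.13596 ± 0.04943 = (0.0865, 0.1854).

(0.0865, 0.1854)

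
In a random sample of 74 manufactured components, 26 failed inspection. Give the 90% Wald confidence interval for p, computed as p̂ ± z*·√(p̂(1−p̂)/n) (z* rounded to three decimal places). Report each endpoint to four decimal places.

The sample proportion is 26/74 = 0.35135.
SE(p̂) = √(0.35135·0.64865/74) = 0.055496.
z* = 1.645 at the 90% level.
Margin of error: 1.645 × 0.055496 = 0.09129.
Interval: 0.35135 ± 0.09129 → (0.2601, 0.4426).

(0.2601, 0.4426)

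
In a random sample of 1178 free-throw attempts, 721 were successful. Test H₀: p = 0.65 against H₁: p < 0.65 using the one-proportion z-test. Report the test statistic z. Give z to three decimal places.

z = -2.731

With x = 721 successes in n = 1178, p̂ = 0.61205.
Under H₀, SE = √(p₀(1−p₀)/n) = √(0.65·0.35/1178) = √0.000193124 = 0.013897.
z = (0.61205 − 0.65)/0.013897 = -0.03795/0.013897 = -2.731.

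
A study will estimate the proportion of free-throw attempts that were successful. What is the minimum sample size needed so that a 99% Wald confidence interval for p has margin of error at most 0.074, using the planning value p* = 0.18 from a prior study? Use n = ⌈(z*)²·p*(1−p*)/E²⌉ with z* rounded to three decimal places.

For 99% confidence, z* = 2.576.
p*(1−p*) = 0.1476.
Required n before rounding: 6.635776 × 0.1476 / 0.074² = 178.861.
Rounding up, n = 179.

n = 179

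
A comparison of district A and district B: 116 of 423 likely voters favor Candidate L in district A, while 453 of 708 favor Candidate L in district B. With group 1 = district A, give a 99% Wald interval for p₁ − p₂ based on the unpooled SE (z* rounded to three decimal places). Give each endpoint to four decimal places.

p̂₁ = 0.27423, p̂₂ = 0.63983, so the observed difference is -0.36560.
Unpooled SE = √(p̂₁(1−p̂₁)/n₁ + p̂₂(1−p̂₂)/n₂) = √(0.000470517 + 0.000325491) = 0.028214.
z* = 2.576 at the 99% level. Margin = 2.576·0.028214 = 0.07268.
Interval: -0.36560 ± 0.07268 → (-0.4383, -0.2929).

(-0.4383, -0.2929)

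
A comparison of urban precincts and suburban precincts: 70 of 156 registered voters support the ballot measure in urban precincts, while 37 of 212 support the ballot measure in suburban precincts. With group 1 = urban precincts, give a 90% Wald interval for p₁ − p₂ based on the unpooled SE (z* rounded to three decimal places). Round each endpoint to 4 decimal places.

(0.1959, 0.3525)

p̂₁ = 0.44872, p̂₂ = 0.17453, so the observed difference is 0.27419.
Unpooled SE = √(p̂₁(1−p̂₁)/n₁ + p̂₂(1−p̂₂)/n₂) = √(0.001585706 + 0.000679567) = 0.047595.
For 90% confidence, z* = 1.645. Margin = 1.645·0.047595 = 0.07829.
CI: 0.27419 ± 0.07829 = (0.1959, 0.3525).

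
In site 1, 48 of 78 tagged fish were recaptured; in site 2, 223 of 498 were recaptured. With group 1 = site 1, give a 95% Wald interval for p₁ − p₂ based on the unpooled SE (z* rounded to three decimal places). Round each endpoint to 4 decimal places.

p̂₁ = 0.61538, p̂₂ = 0.44779, so the observed difference is 0.16759.
SE = √(0.003034441 + 0.000496535) = √0.003530976 = 0.059422.
The 95% critical value is z* = 1.960. Margin = 1.960·0.059422 = 0.11647.
Interval: 0.16759 ± 0.11647 → (0.0511, 0.2841).

(0.0511, 0.2841)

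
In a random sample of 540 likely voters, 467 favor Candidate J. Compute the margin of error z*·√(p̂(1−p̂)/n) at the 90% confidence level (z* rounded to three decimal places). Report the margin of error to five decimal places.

ME = 0.02420

p̂ = 467/540 = 0.86481.
Standard error of p̂: √(0.116910/540) = √0.000216500 = 0.014714.
z* = 1.645 at the 90% level.
ME = 1.645·0.014714 = 0.02420.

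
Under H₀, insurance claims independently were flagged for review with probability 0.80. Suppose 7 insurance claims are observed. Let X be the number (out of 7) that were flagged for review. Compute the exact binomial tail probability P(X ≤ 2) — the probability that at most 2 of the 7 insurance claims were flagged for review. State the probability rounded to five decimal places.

P = 0.00467

X is binomial with n = 7 and p = 0.80.
P(X ≤ 2) = C(7,0)·0.80^0·0.20^7 + C(7,1)·0.80^1·0.20^6 + C(7,2)·0.80^2·0.20^5.
= 0.000013 + 0.000358 + 0.004301 = 0.00467.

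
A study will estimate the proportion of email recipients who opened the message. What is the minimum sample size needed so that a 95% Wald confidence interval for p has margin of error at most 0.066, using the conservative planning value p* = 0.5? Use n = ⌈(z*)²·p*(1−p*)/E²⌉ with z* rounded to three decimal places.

The 95% critical value is z* = 1.960.
p*(1−p*) = 0.2500.
Required n before rounding: 3.841600 × 0.2500 / 0.066² = 220.478.
⌈220.478⌉ = 221.

n = 221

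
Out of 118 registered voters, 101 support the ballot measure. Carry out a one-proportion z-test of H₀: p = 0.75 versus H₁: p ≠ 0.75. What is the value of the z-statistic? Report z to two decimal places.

Sample proportion p̂ = 101/118 = 0.85593.
Null standard error: √(0.75·0.25/118) = √0.001588983 = 0.039862.
Test statistic: z = 0.10593/0.039862 = 2.66.

z = 2.66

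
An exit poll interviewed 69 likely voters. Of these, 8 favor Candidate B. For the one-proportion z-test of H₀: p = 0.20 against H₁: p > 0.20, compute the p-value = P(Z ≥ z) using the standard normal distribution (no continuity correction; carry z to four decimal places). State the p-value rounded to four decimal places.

p-value = 0.9596

p̂ = 8/69 = 0.11594.
Null standard error: √(0.20·0.80/69) = √0.002318841 = 0.048154.
Test statistic (full precision, shown to 4 dp): z = (8/69 − 0.20)/SE₀ ≈ -1.7456.
From the standard normal, P(Z ≥ z) = 0.9596.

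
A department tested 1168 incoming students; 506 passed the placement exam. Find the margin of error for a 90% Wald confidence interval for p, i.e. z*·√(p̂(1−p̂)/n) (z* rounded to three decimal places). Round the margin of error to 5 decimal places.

With x = 506 successes in n = 1168, p̂ = 0.43322.
SE = √(p̂(1−p̂)/n) = √(0.245540/1168) = 0.014499.
The 90% critical value is z* = 1.645.
Margin of error = z*·SE = 1.645 × 0.014499 = 0.02385.

ME = 0.02385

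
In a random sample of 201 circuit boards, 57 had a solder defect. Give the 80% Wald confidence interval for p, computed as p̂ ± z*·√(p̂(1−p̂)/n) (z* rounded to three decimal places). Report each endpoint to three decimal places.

(0.243, 0.324)

The sample proportion is 57/201 = 0.28358.
Standard error of p̂: √(0.203163/201) = √0.001010763 = 0.031792.
The 80% critical value is z* = 1.282.
Margin = 1.282·0.031792 = 0.04076.
Interval: 0.28358 ± 0.04076 → (0.243, 0.324).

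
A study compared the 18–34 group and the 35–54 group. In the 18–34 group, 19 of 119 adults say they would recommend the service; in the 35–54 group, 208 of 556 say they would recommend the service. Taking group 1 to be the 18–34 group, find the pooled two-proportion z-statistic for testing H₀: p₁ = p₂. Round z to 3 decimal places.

z = -4.494

p̂₁ = 19/119 = 0.15966, p̂₂ = 208/556 = 0.37410.
Pooled p̂ = (19+208)/(119+556) = 227/675 = 0.33630.
SE = √[p̂(1−p̂)(1/n₁+1/n₂)] = √[0.33630·0.66370·(1/119+1/556)] ≈ 0.047719.
z = -0.21444/0.047719 = -4.494.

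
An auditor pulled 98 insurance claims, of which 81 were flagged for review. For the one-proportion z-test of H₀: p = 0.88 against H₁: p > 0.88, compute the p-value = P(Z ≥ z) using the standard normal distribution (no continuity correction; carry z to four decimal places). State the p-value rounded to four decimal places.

p-value = 0.9483

p̂ = 81/98 = 0.82653.
Null standard error: √(0.88·0.12/98) = √0.001077551 = 0.032826.
z = (p̂ − p₀)/SE = (81/98 − 0.88)/0.032826 ≈ -1.6289.
p-value = P(Z ≥ z) with z = -1.6289 → 0.9483.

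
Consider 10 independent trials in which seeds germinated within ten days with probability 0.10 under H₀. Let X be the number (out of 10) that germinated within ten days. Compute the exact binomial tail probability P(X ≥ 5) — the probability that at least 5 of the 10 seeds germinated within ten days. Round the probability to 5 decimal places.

P = 0.00163

X is binomial with n = 10 and p = 0.10.
P(X ≥ 5) = Σ_{j=5}^{10} C(10,j)·0.10^j·0.90^{10−j}.
= 0.001488 + 0.000138 + 0.000009 + 0.000000 + 0.000000 + 0.000000 = 0.00163.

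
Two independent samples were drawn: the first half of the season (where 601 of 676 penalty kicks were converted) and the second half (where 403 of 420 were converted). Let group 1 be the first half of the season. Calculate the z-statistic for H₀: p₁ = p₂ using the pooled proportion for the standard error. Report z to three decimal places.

p̂₁ = 601/676 = 0.88905, p̂₂ = 403/420 = 0.95952.
Pooled p̂ = (601+403)/(676+420) = 1004/1096 = 0.91606.
Pooled SE = √[0.0768954·0.00386024] ≈ 0.017229.
z = (p̂₁ − p̂₂)/SE = (0.88905 − 0.95952)/0.017229 = -0.07047/0.017229 = -4.090.

z = -4.090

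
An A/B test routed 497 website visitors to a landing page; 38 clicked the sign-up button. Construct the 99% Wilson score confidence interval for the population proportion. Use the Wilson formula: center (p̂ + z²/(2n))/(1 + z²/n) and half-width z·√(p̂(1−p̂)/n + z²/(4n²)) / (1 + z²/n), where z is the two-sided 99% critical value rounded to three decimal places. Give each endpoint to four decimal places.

p̂ = 38/497 = 0.07646; z = 2.576, so z² = 6.635776.
Denominator 1 + z²/n = 1 + 6.635776/497 = 1.013352.
Center = (0.07646 + 0.006676)/1.013352 = 0.08204.
Radicand: p̂(1−p̂)/n + z²/(4n²) = 0.000142078 + 0.000006716 = 0.000148794.
Half-width = z·√(radicand)/denom = 2.576·0.012198/1.013352 = 0.03101.
Interval: 0.08204 ± 0.03101 → (0.0510, 0.1130).

(0.0510, 0.1130)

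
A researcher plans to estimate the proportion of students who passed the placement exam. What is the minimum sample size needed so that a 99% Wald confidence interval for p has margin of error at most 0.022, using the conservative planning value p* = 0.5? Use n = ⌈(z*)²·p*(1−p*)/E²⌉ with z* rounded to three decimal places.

n = 3428

For 99% confidence, z* = 2.576.
p*(1−p*) = 0.2500.
(z*)²·p*(1−p*)/E² = 6.635776·0.2500/0.000484 = 3427.570.
⌈3427.570⌉ = 3428.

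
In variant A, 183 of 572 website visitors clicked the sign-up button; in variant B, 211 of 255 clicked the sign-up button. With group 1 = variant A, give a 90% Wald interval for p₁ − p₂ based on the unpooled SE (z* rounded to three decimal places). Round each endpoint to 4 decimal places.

p̂₁ = 183/572 = 0.31993, p̂₂ = 211/255 = 0.82745; p̂₁ − p̂₂ = -0.50752.
Unpooled SE = √(p̂₁(1−p̂₁)/n₁ + p̂₂(1−p̂₂)/n₂) = √(0.000380376 + 0.000559905) = 0.030664.
For 90% confidence, z* = 1.645. Margin = 1.645·0.030664 = 0.05044.
So the interval runs from -0.5580 to -0.4571.

(-0.5580, -0.4571)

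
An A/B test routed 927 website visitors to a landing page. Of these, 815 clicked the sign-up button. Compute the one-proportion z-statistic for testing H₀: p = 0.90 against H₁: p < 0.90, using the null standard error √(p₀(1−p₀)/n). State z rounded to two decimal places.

z = -2.11

The sample proportion is 815/927 = 0.87918.
Under H₀, SE = √(p₀(1−p₀)/n) = √(0.90·0.10/927) = √0.000097087 = 0.009853.
Test statistic: z = -0.02082/0.009853 = -2.11.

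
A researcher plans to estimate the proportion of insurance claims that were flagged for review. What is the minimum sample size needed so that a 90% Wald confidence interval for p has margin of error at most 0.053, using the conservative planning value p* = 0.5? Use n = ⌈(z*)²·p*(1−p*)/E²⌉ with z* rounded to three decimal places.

n = 241

For 90% confidence, z* = 1.645.
p*(1−p*) = 0.2500.
(z*)²·p*(1−p*)/E² = 2.706025·0.2500/0.002809 = 240.835.
⌈240.835⌉ = 241.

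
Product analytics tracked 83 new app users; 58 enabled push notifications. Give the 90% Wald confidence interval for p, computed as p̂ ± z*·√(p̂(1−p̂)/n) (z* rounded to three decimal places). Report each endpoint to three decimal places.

(0.616, 0.782)

p̂ = 58/83 = 0.69880.
Standard error of p̂: √(0.210480/83) = √0.002535909 = 0.050358.
The 90% critical value is z* = 1.645.
Margin of error: 1.645 × 0.050358 = 0.08284.
So the interval runs from 0.616 to 0.782.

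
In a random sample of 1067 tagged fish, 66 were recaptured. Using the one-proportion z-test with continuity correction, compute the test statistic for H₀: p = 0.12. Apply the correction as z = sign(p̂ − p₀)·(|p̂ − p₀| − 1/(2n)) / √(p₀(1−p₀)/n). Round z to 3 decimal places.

z = -5.798

With x = 66 successes in n = 1067, p̂ = 0.06186. p̂ − p₀ = -0.058144.
1/(2n) = 0.000469.
Corrected numerator: |-0.058144| − 0.000469 = 0.057675.
Under H₀, SE = √(p₀(1−p₀)/n) = √(0.12·0.88/1067) = √0.000098969 = 0.009948.
z = −0.057675/0.009948 = -5.798.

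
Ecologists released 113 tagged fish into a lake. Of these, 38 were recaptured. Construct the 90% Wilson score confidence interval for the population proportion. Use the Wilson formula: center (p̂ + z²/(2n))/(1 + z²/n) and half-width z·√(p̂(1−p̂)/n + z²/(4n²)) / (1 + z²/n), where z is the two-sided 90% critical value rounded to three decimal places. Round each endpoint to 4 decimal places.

Here p̂ = 38/113 = 0.33628 and z = 1.645 (z² = 2.706025).
1 + z²/n = 1.023947.
Center = (0.33628 + 0.011974)/1.023947 = 0.34011.
Radicand: p̂(1−p̂)/n + z²/(4n²) = 0.001975193 + 0.000052980 = 0.002028173.
Half-width = 1.645·√0.002028173/1.023947 = 0.07235.
Interval: 0.34011 ± 0.07235 → (0.2678, 0.4125).

(0.2678, 0.4125)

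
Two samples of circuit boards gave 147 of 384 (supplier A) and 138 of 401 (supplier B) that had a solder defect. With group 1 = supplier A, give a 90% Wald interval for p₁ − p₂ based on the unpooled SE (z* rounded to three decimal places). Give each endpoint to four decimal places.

(-0.0178, 0.0951)

p̂₁ = 0.38281, p̂₂ = 0.34414, so the observed difference is 0.03867.
SE = √(0.000615279 + 0.000562862) = √0.001178141 = 0.034324.
The 90% critical value is z* = 1.645. Margin of error = 0.05646.
So the interval runs from -0.0178 to 0.0951.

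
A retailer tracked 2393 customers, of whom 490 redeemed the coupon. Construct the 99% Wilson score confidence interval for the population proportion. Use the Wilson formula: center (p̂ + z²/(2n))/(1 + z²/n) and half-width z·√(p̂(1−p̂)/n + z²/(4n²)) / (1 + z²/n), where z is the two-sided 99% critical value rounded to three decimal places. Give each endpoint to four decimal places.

Here p̂ = 490/2393 = 0.20476 and z = 2.576 (z² = 6.635776).
Denominator 1 + z²/n = 1 + 6.635776/2393 = 1.002773.
Adjusted center: (0.20476 + z²/(2n))/1.002773 = 0.20558.
Radicand: p̂(1−p̂)/n + z²/(4n²) = 0.000068047 + 0.000000290 = 0.000068337.
Half-width = z·√(radicand)/denom = 2.576·0.008267/1.002773 = 0.02124.
Interval: 0.20558 ± 0.02124 → (0.1843, 0.2268).

(0.1843, 0.2268)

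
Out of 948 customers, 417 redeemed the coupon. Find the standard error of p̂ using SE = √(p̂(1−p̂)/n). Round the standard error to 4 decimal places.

With x = 417 successes in n = 948, p̂ = 0.43987.
p̂(1−p̂) = 0.246384.
SE = √(0.246384/948) = √0.000259899 = 0.0161.

SE = 0.0161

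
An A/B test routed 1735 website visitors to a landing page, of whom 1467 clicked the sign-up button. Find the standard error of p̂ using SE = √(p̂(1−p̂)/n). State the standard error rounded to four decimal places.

Sample proportion p̂ = 1467/1735 = 0.84553.
p̂(1−p̂) = 0.130609.
SE = √(0.130609/1735) = 0.0087.

SE = 0.0087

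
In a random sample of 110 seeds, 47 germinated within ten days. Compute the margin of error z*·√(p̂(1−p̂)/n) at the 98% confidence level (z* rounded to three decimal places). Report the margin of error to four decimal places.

p̂ = 47/110 = 0.42727.
SE = √(p̂(1−p̂)/n) = √(0.244711/110) = 0.047166.
The 98% critical value is z* = 2.326.
Margin of error = z*·SE = 2.326 × 0.047166 = 0.1097.

ME = 0.1097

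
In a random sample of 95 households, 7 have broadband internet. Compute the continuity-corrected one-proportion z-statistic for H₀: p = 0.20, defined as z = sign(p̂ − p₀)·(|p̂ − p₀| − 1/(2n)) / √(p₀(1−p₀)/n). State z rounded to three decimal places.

With x = 7 successes in n = 95, p̂ = 0.07368. p̂ − p₀ = -0.126316.
1/(2n) = 0.005263.
Corrected numerator: |-0.126316| − 0.005263 = 0.121053.
Null standard error: √(0.20·0.80/95) = √0.001684211 = 0.041039.
z = −0.121053/0.041039 = -2.950.

z = -2.950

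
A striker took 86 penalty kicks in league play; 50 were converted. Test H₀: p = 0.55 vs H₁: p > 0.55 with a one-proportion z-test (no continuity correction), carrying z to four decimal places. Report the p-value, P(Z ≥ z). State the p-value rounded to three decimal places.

p̂ = 50/86 = 0.58140.
Null standard error: √(0.55·0.45/86) = √0.002877907 = 0.053646.
Test statistic (full precision, shown to 4 dp): z = (50/86 − 0.55)/SE₀ ≈ 0.5852.
p-value = P(Z ≥ z) with z = 0.5852 → 0.279.

p-value = 0.279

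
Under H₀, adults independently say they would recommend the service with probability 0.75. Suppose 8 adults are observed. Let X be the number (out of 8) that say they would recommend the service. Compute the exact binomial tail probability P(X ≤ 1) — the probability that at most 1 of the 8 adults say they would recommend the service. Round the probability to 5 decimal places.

X ~ Binomial(n=8, p=0.75).
P(X ≤ 1) = C(8,0)·0.75^0·0.25^8 + C(8,1)·0.75^1·0.25^7.
= 0.000015 + 0.000366 = 0.00038.

P = 0.00038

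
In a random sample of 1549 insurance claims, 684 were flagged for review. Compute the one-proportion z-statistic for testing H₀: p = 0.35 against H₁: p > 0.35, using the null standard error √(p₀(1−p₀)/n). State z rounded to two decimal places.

With x = 684 successes in n = 1549, p̂ = 0.44158.
Null standard error: √(0.35·0.65/1549) = √0.000146869 = 0.012119.
z = (p̂ − p₀)/SE = (0.44158 − 0.35)/0.012119 = 7.56.

z = 7.56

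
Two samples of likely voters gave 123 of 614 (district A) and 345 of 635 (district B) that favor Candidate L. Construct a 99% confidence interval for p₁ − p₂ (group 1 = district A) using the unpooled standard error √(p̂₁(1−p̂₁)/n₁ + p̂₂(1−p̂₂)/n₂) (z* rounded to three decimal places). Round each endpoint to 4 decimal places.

p̂₁ = 123/614 = 0.20033, p̂₂ = 345/635 = 0.54331; p̂₁ − p̂₂ = -0.34298.
Unpooled SE = √(p̂₁(1−p̂₁)/n₁ + p̂₂(1−p̂₂)/n₂) = √(0.000260904 + 0.000390747) = 0.025527.
The 99% critical value is z* = 2.576. Margin of error = 0.06576.
So the interval runs from -0.4087 to -0.2772.

(-0.4087, -0.2772)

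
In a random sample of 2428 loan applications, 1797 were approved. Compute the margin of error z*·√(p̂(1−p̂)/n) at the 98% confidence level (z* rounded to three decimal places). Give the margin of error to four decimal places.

ME = 0.0207

With x = 1797 successes in n = 2428, p̂ = 0.74012.
SE(p̂) = √(0.74012·0.25988/2428) = 0.008901.
z* = 2.326 at the 98% level.
So ME = 0.0207.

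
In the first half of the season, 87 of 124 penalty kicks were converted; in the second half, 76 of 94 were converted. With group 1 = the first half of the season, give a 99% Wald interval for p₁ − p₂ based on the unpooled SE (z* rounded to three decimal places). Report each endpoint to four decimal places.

(-0.2557, 0.0419)

p̂₁ = 87/124 = 0.70161, p̂₂ = 76/94 = 0.80851; p̂₁ − p̂₂ = -0.10690.
Unpooled SE = √(p̂₁(1−p̂₁)/n₁ + p̂₂(1−p̂₂)/n₂) = √(0.001688324 + 0.001647034) = 0.057753.
z* = 2.576 at the 99% level. Margin of error = 0.14877.
CI: -0.10690 ± 0.14877 = (-0.2557, 0.0419).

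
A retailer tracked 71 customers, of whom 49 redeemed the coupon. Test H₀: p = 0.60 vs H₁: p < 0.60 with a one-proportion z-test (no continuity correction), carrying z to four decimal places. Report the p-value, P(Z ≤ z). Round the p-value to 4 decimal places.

p̂ = 49/71 = 0.69014.
SE₀ = √(0.60·0.40/71) = 0.058140.
z = (p̂ − p₀)/SE = (49/71 − 0.60)/0.058140 ≈ 1.5504.
p-value = P(Z ≤ z) with z = 1.5504 → 0.9395.

p-value = 0.9395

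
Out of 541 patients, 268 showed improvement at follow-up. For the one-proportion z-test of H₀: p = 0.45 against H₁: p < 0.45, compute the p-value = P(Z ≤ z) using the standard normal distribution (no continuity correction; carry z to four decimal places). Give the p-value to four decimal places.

The sample proportion is 268/541 = 0.49538.
Under H₀, SE = √(p₀(1−p₀)/n) = √(0.45·0.55/541) = √0.000457486 = 0.021389.
z = (p̂ − p₀)/SE = (268/541 − 0.45)/0.021389 ≈ 2.1216.
From the standard normal, P(Z ≤ z) = 0.9831.

p-value = 0.9831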